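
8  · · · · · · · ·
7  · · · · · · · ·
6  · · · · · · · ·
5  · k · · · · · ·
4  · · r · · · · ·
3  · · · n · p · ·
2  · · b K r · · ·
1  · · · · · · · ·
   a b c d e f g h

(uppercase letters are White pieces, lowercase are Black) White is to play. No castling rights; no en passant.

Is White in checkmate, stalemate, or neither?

checkmate

White to move; white king on d2.
In check: yes, from the black rook on e2.
King squares — c1: attacked by Nd3; d1: attacked by Bc2; e1: attacked by Re2; c2: attacked by Re2; e2: attacked by Pf3; c3: attacked by Rc4; d3: attacked by Bc2; e3: attacked by Re2.
Legal moves for White: none.
In check with no legal moves → checkmate.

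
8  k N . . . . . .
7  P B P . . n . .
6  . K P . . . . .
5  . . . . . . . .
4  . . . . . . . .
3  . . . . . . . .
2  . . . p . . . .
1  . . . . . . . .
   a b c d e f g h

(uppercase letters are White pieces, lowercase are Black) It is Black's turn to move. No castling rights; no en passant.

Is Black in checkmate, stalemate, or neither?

Black to move; black king on a8.
In check: yes, from the white bishop on b7.
King squares — a7: attacked by Kb6; b7: attacked by Kb6; b8: attacked by Pa7.
Legal moves for Black: none.
In check with no legal moves → checkmate.

checkmate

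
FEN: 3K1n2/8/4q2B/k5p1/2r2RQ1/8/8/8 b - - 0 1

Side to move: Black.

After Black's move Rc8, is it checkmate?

yes

After Rc8: white king on d8; in check: yes, from the black rook on c8.
King squares — c7: attacked by Rc8; d7: attacked by Qe6; e7: attacked by Qe6; c8: attacked by Qe6; e8: attacked by Qe6.
White has no legal moves → checkmate.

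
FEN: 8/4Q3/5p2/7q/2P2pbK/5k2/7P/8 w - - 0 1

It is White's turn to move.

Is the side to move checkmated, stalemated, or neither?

White to move; white king on h4.
In check: yes, from the black queen on h5.
King squares — g3: attacked by Kf3; h3: attacked by Bg4; g4: attacked by Kf3; g5: attacked by Qh5; h5: attacked by Bg4.
Legal moves for White: none.
In check with no legal moves → checkmate.

checkmate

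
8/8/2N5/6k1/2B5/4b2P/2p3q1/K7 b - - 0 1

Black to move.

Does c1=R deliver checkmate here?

After c1=R: white king on a1; in check: yes, from the black rook on c1.
King squares — b1: attacked by Rc1; a2: attacked by Qg2; b2: attacked by Qg2.
White has no legal moves → checkmate.

yes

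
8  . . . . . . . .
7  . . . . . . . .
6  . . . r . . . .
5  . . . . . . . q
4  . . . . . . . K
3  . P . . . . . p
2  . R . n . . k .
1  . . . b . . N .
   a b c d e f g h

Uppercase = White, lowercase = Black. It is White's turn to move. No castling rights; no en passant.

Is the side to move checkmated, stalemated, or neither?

checkmate

White to move; white king on h4.
In check: yes, from the black queen on h5.
King squares — g3: attacked by Kg2; h3: attacked by Kg2; g4: attacked by Bd1; g5: attacked by Qh5; h5: attacked by Bd1.
Legal moves for White: none.
In check with no legal moves → checkmate.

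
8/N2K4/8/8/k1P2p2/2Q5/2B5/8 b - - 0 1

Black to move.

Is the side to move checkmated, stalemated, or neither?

Black to move; black king on a4.
In check: yes, from the white bishop on c2.
King squares — a3: attacked by Qc3; b3: attacked by Bc2; b4: attacked by Qc3; a5: attacked by Qc3; b5: attacked by Pc4.
Legal moves for Black: none.
In check with no legal moves → checkmate.

checkmate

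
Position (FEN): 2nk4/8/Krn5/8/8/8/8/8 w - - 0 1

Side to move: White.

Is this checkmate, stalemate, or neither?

White to move; white king on a6.
In check: yes, from the black rook on b6.
King squares — a5: attacked by Nc6; b5: attacked by Rb6; b6: attacked by Nc8; a7: attacked by Nc6; b7: attacked by Rb6.
Legal moves for White: none.
In check with no legal moves → checkmate.

checkmate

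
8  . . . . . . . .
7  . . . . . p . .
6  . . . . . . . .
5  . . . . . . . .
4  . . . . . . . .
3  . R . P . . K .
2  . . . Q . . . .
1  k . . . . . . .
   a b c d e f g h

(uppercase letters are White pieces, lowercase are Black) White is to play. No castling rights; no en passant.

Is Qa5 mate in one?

yes

After Qa5: black king on a1; in check: yes, from the white queen on a5.
King squares — b1: attacked by Rb3; a2: attacked by Qa5; b2: attacked by Rb3.
Black has no legal moves → checkmate.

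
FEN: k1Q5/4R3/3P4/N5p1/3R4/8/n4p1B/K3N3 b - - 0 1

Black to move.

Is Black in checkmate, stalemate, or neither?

Black to move; black king on a8.
In check: yes, from the white queen on c8.
King squares — a7: attacked by Re7; b7: attacked by Na5; b8: attacked by Qc8.
Legal moves for Black: none.
In check with no legal moves → checkmate.

checkmate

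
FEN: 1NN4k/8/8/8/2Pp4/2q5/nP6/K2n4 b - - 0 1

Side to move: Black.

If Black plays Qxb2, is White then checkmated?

After Qxb2: white king on a1; in check: yes, from the black queen on b2.
King squares — b1: attacked by Qb2; a2: attacked by Qb2; b2: attacked by Nd1.
White has no legal moves → checkmate.

yes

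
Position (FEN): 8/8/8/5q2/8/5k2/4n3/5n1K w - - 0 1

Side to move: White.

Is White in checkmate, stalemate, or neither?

White to move; white king on h1.
In check: no.
King squares — g1: attacked by Ne2; g2: attacked by Kf3; h2: attacked by Nf1.
Legal moves for White: none.
Not in check and no legal moves → stalemate.

stalemate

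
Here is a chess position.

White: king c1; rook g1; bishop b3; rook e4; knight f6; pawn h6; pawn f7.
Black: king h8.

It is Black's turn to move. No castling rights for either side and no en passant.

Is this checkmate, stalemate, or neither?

Black to move; black king on h8.
In check: no.
King squares — g7: attacked by Rg1; h7: attacked by Nf6; g8: attacked by Rg1.
Legal moves for Black: none.
Not in check and no legal moves → stalemate.

stalemate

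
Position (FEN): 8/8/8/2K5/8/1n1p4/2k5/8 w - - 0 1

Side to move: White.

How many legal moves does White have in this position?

7

White to move; king on c5.
In check: yes, from the black knight on b3.
Legal moves: Kd6, Kc6, Kb6, Kd5, Kb5, Kc4, Kb4.
Count: 7.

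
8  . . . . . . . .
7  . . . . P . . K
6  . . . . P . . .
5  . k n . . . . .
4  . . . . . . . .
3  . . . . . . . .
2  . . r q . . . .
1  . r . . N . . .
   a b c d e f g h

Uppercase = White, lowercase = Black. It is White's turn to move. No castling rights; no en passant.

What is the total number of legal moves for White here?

12

White to move; king on h7.
In check: no.
Legal moves: Kh8, Kg8, Kg7, Kg6, Nf3, Nd3, Ng2, Nxc2, e8=Q+, e8=R, e8=B+, e8=N.
Count: 12.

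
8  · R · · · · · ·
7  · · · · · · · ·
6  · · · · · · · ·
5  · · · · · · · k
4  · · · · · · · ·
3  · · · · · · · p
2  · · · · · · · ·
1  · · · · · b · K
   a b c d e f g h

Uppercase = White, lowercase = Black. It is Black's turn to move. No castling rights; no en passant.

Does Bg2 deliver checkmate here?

no

After Bg2: white king on h1; in check: yes, from the black bishop on g2.
White has 2 legal replies: Kh2, Kg1.
In check but a legal move exists → not checkmate.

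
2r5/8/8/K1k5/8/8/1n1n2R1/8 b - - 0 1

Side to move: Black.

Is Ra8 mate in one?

yes

After Ra8: white king on a5; in check: yes, from the black rook on a8.
King squares — a4: attacked by Nb2; b4: attacked by Kc5; b5: attacked by Kc5; a6: attacked by Ra8; b6: attacked by Kc5.
White has no legal moves → checkmate.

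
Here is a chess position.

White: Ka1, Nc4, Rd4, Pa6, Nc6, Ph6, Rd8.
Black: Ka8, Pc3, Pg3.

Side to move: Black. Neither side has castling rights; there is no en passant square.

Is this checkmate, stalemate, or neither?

checkmate

Black to move; black king on a8.
In check: yes, from the white rook on d8.
King squares — a7: attacked by Nc6; b7: attacked by Pa6; b8: attacked by Nc6.
Legal moves for Black: none.
In check with no legal moves → checkmate.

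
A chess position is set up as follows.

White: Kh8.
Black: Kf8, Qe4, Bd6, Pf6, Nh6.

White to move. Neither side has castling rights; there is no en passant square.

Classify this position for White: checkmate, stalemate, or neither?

stalemate

White to move; white king on h8.
In check: no.
King squares — g7: attacked by Kf8; h7: attacked by Qe4; g8: attacked by Nh6.
Legal moves for White: none.
Not in check and no legal moves → stalemate.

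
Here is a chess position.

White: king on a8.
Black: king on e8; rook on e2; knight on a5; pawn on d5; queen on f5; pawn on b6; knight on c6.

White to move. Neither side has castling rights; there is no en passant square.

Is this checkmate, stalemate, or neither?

White to move; white king on a8.
In check: no.
King squares — a7: attacked by Nc6; b7: attacked by Na5; b8: attacked by Nc6.
Legal moves for White: none.
Not in check and no legal moves → stalemate.

stalemate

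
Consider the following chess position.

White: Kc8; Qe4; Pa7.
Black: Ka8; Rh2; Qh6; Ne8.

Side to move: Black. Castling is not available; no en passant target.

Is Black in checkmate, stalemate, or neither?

Black to move; black king on a8.
In check: yes, from the white queen on e4.
King squares — a7: available; b7: attacked by Qe4; b8: attacked by Pa7.
Legal moves for Black: Kxa7, Qc6+.
Black is in check but has 2 legal moves → neither.

neither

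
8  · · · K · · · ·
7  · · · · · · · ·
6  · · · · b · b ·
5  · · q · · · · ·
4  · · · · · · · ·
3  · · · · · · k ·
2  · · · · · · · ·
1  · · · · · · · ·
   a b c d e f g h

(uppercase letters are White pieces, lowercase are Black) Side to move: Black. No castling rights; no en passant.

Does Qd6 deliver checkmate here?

After Qd6: white king on d8; in check: yes, from the black queen on d6.
King squares — c7: attacked by Qd6; d7: attacked by Qd6; e7: attacked by Qd6; c8: attacked by Be6; e8: attacked by Bg6.
White has no legal moves → checkmate.

yes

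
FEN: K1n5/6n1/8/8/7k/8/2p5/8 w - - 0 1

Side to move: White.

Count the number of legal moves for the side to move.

2

White to move; king on a8.
In check: no.
Legal moves: Kb8, Kb7.
Count: 2.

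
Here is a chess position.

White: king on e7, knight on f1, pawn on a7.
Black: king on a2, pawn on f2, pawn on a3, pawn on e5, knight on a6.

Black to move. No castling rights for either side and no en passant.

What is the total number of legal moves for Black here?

Black to move; king on a2.
In check: no.
Legal moves: Nb8, Nc7, Nc5, Nb4, Kb3, Kb2, Kb1, Ka1, e4.
Count: 9.

9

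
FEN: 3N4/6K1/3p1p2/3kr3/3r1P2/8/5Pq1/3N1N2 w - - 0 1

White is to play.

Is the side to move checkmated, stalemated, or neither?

neither

White to move; white king on g7.
In check: yes, from the black queen on g2.
King squares — f6: available; g6: attacked by Qg2; h6: available; f7: available; h7: available; f8: available; g8: attacked by Qg2; h8: available.
Legal moves for White: Kh8, Kf8, Kh7, Kf7, Kh6, Kxf6, Ng3.
White is in check but has 7 legal moves → neither.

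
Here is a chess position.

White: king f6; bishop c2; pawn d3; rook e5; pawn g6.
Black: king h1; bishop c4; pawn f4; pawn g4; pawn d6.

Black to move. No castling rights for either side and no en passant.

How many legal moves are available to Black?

16

Black to move; king on h1.
In check: no.
Legal moves: Bg8, Bf7, Be6, Ba6, Bd5, Bb5, Bxd3, Bb3, Ba2, Kh2, Kg2, Kg1, dxe5, d5, g3, f3.
Count: 16.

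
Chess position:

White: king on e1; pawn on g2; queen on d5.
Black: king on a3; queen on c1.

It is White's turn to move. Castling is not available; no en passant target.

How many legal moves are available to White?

3

White to move; king on e1.
In check: yes, from the black queen on c1.
Legal moves: Kf2, Ke2, Qd1.
Count: 3.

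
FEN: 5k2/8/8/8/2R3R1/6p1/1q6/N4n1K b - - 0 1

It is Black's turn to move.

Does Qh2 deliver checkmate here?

After Qh2: white king on h1; in check: yes, from the black queen on h2.
King squares — g1: attacked by Qh2; g2: attacked by Qh2; h2: attacked by Nf1.
White has no legal moves → checkmate.

yes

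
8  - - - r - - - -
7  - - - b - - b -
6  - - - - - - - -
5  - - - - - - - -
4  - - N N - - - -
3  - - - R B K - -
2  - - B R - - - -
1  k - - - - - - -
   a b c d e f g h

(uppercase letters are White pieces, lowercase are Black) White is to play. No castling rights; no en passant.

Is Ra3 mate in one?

yes

After Ra3: black king on a1; in check: yes, from the white rook on a3.
King squares — b1: attacked by Bc2; a2: attacked by Ra3; b2: attacked by Nc4.
Black has no legal moves → checkmate.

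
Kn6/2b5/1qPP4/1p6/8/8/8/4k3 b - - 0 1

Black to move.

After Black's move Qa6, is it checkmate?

After Qa6: white king on a8; in check: yes, from the black queen on a6.
King squares — a7: attacked by Qa6; b7: attacked by Qa6; b8: attacked by Bc7.
White has no legal moves → checkmate.

yes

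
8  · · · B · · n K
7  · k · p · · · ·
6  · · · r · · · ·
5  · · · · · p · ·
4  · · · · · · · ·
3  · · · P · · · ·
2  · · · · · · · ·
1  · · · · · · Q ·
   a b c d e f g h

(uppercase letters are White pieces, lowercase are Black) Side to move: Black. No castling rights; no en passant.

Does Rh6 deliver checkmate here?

no

After Rh6: white king on h8; in check: yes, from the black rook on h6.
White has 2 legal replies: Kxg8, Kg7.
In check but a legal move exists → not checkmate.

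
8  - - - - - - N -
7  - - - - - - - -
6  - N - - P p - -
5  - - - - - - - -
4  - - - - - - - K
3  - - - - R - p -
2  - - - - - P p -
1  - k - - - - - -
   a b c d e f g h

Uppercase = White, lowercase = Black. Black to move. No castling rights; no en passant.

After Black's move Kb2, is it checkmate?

no

After Kb2: white king on h4; in check: no.
White is not in check, so this cannot be checkmate.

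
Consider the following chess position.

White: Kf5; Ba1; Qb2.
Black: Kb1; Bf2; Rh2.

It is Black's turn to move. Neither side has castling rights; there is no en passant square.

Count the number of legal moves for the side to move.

0

Black to move; king on b1.
In check: yes, from the white queen on b2.
Legal moves: none.
Count: 0.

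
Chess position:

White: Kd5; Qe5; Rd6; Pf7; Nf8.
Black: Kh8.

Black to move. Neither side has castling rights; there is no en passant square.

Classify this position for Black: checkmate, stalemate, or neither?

checkmate

Black to move; black king on h8.
In check: yes, from the white queen on e5.
King squares — g7: attacked by Qe5; h7: attacked by Nf8; g8: attacked by Pf7.
Legal moves for Black: none.
In check with no legal moves → checkmate.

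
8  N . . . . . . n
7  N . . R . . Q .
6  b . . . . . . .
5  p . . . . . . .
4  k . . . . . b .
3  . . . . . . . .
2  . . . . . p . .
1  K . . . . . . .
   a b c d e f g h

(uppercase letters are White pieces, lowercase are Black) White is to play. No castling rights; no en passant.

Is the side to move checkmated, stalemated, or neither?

White to move; white king on a1.
In check: no.
Legal moves for White include: Nc7, Nb6+, Qxh8, Qg8, Qf8, Qh7, Qf7, Qe7, Qh6, Qg6, Qf6, Qg5, Qe5, Qxg4+, Qd4+, Qc3, Qb2, Rd8, ... (list truncated; more exist).
White has legal moves and is not in check → neither.

neither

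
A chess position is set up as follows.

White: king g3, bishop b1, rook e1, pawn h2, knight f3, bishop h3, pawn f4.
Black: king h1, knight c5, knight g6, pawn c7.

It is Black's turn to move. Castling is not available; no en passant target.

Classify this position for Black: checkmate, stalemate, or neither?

Black to move; black king on h1.
In check: yes, from the white rook on e1.
King squares — g1: attacked by Re1; g2: attacked by Kg3; h2: attacked by Nf3.
Legal moves for Black: none.
In check with no legal moves → checkmate.

checkmate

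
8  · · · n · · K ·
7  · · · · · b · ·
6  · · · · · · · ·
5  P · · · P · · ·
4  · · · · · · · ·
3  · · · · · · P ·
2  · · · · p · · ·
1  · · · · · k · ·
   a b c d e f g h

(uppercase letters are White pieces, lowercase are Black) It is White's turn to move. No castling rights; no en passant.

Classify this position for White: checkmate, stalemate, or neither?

neither

White to move; white king on g8.
In check: yes, from the black bishop on f7.
King squares — f7: attacked by Nd8; g7: available; h7: available; f8: available; h8: available.
Legal moves for White: Kh8, Kf8, Kh7, Kg7.
White is in check but has 4 legal moves → neither.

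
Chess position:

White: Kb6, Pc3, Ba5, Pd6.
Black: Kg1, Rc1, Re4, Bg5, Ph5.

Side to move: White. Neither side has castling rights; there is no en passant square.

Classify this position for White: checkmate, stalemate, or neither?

neither

White to move; white king on b6.
In check: no.
Legal moves for White: Kc7, Kb7, Ka7, Kc6, Ka6, Kc5, Kb5, Bb4, d7, c4.
White has 10 legal moves and is not in check → neither.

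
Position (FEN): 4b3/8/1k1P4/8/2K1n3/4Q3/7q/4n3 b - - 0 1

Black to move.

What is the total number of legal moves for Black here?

Black to move; king on b6.
In check: yes, from the white queen on e3.
Legal moves: Kb7, Kc6, Ka6, Ka5, Nc5.
Count: 5.

5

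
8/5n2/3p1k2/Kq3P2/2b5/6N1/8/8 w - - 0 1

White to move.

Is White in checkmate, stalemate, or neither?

White to move; white king on a5.
In check: yes, from the black queen on b5.
King squares — a4: attacked by Qb5; b4: attacked by Qb5; b5: attacked by Bc4; a6: attacked by Qb5; b6: attacked by Qb5.
Legal moves for White: none.
In check with no legal moves → checkmate.

checkmate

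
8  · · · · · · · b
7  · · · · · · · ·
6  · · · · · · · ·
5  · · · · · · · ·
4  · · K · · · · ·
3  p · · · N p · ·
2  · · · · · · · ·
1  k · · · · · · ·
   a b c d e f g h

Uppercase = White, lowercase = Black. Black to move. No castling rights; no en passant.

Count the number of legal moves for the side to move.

11

Black to move; king on a1.
In check: no.
Legal moves: Bg7, Bf6, Be5, Bd4, Bc3, Bb2, Kb2, Ka2, Kb1, f2, a2.
Count: 11.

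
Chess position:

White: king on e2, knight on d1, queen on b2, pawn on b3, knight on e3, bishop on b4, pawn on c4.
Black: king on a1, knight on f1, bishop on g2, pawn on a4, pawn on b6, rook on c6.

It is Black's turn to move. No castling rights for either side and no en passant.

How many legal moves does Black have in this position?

0

Black to move; king on a1.
In check: yes, from the white queen on b2.
Legal moves: none.
Count: 0.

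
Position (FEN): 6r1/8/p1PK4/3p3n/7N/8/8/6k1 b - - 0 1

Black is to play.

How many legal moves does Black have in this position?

Black to move; king on g1.
In check: no.
Legal moves: Rh8, Rf8, Re8, Rd8+, Rc8, Rb8, Ra8, Rg7, Rg6+, Rg5, Rg4, Rg3, Rg2, Ng7, Nf6, Nf4, Ng3, Kh2, Kf2, Kh1, Kf1, a5, d4.
Count: 23.

23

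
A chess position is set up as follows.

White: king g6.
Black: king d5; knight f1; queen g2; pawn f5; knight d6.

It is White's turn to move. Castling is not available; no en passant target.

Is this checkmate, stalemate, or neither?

neither

White to move; white king on g6.
In check: yes, from the black queen on g2.
King squares — f5: attacked by Nd6; g5: attacked by Qg2; h5: available; f6: available; h6: available; f7: attacked by Nd6; g7: attacked by Qg2; h7: available.
Legal moves for White: Kh7, Kh6, Kf6, Kh5.
White is in check but has 4 legal moves → neither.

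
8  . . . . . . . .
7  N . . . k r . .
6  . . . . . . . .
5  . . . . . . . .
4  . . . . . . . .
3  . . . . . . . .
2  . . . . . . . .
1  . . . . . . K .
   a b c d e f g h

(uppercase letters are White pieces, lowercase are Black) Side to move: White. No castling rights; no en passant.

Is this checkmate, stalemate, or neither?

White to move; white king on g1.
In check: no.
Legal moves for White: Nc8+, Nc6+, Nb5, Kh2, Kg2, Kh1.
White has 6 legal moves and is not in check → neither.

neither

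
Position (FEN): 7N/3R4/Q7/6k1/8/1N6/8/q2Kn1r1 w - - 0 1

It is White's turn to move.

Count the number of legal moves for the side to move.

5

White to move; king on d1.
In check: yes, from the black queen on a1.
Legal moves: Ke2, Kd2, Qxa1, Nc1, Nxa1.
Count: 5.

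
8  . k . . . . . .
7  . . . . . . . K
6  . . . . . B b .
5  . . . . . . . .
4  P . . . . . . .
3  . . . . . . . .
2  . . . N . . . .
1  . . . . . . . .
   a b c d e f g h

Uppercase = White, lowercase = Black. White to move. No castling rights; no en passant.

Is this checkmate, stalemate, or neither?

neither

White to move; white king on h7.
In check: yes, from the black bishop on g6.
Legal moves for White: Kh8, Kg8, Kg7, Kh6, Kxg6.
White is in check but has 5 legal moves → neither.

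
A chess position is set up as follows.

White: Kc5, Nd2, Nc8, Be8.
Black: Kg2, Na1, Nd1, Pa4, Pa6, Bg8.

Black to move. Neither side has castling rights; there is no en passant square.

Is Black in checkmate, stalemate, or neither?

neither

Black to move; black king on g2.
In check: no.
Legal moves for Black include: Bh7, Bf7, Be6, Bd5, Bc4, Bb3, Ba2, Kh3, Kg3, Kh2, Kf2, Kh1, Kg1, Ne3, Nc3, Nf2, Nb2, Nb3+, ... (list truncated; more exist).
Black has legal moves and is not in check → neither.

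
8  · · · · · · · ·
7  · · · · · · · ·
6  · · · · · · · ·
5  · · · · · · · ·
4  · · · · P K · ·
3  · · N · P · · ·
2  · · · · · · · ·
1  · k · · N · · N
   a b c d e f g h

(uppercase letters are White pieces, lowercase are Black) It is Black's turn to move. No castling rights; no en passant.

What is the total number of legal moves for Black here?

3

Black to move; king on b1.
In check: yes, from the white knight on c3.
Legal moves: Kb2, Kc1, Ka1.
Count: 3.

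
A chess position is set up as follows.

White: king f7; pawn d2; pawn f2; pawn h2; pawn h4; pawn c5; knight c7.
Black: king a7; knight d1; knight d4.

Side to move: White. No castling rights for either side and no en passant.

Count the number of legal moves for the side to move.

19

White to move; king on f7.
In check: no.
Legal moves: Kg8, Kf8, Ke8, Kg7, Ke7, Kg6, Kf6, Ne8, Na8, Ne6, Na6, Nd5, Nb5+, c6, h5, h3, f3, d3, f4.
Count: 19.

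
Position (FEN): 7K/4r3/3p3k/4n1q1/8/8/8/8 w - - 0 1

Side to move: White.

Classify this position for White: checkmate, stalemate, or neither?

White to move; white king on h8.
In check: no.
King squares — g7: attacked by Qg5; h7: attacked by Kh6; g8: attacked by Qg5.
Legal moves for White: none.
Not in check and no legal moves → stalemate.

stalemate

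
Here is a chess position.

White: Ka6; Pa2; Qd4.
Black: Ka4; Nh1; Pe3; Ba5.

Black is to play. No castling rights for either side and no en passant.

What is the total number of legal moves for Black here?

Black to move; king on a4.
In check: yes, from the white queen on d4.
Legal moves: Ka3, Bb4.
Count: 2.

2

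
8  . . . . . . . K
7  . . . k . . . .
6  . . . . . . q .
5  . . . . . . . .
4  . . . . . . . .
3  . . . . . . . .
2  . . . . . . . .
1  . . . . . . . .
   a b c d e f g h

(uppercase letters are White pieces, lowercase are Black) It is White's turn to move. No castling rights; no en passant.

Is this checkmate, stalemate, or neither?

stalemate

White to move; white king on h8.
In check: no.
King squares — g7: attacked by Qg6; h7: attacked by Qg6; g8: attacked by Qg6.
Legal moves for White: none.
Not in check and no legal moves → stalemate.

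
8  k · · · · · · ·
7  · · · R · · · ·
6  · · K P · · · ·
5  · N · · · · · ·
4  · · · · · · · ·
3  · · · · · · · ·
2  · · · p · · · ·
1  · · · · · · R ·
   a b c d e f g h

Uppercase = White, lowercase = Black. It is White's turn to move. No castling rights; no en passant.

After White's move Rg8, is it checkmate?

yes

After Rg8: black king on a8; in check: yes, from the white rook on g8.
King squares — a7: attacked by Nb5; b7: attacked by Kc6; b8: attacked by Rg8.
Black has no legal moves → checkmate.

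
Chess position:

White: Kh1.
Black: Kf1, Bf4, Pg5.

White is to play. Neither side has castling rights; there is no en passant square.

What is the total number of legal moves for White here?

0

White to move; king on h1.
In check: no.
Legal moves: none.
Count: 0.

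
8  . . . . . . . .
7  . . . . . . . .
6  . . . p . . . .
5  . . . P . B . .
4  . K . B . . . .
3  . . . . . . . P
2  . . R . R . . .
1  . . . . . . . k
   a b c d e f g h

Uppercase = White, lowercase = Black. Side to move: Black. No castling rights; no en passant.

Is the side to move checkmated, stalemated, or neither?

stalemate

Black to move; black king on h1.
In check: no.
King squares — g1: attacked by Bd4; g2: attacked by Re2; h2: attacked by Re2.
Legal moves for Black: none.
Not in check and no legal moves → stalemate.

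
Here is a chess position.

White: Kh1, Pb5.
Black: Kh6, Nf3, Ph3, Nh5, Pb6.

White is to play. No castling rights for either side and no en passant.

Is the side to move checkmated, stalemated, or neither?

stalemate

White to move; white king on h1.
In check: no.
King squares — g1: attacked by Nf3; g2: attacked by Ph3; h2: attacked by Nf3.
Legal moves for White: none.
Not in check and no legal moves → stalemate.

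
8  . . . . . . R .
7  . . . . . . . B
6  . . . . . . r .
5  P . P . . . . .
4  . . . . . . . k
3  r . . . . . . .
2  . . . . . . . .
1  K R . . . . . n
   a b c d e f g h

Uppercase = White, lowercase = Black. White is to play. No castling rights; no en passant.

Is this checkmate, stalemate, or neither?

neither

White to move; white king on a1.
In check: yes, from the black rook on a3.
Legal moves for White: Kb2.
White is in check but has 1 legal move → neither.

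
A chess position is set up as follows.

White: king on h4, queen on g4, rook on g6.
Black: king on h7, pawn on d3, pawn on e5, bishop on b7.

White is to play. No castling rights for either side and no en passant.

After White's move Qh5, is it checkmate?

After Qh5: black king on h7; in check: yes, from the white queen on h5.
King squares — g6: attacked by Qh5; h6: attacked by Qh5; g7: attacked by Rg6; g8: attacked by Rg6; h8: attacked by Qh5.
Black has no legal moves → checkmate.

yes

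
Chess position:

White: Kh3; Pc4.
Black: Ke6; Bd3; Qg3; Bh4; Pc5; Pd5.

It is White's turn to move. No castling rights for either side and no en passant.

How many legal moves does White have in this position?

0

White to move; king on h3.
In check: yes, from the black queen on g3.
Legal moves: none.
Count: 0.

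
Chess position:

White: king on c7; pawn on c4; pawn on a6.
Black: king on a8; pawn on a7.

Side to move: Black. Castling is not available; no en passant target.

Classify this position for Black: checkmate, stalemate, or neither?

stalemate

Black to move; black king on a8.
In check: no.
King squares — a7: own pawn; b7: attacked by Pa6; b8: attacked by Kc7.
Legal moves for Black: none.
Not in check and no legal moves → stalemate.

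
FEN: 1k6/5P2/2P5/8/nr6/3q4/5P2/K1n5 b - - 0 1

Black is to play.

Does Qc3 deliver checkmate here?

yes

After Qc3: white king on a1; in check: yes, from the black queen on c3.
King squares — b1: attacked by Rb4; a2: attacked by Nc1; b2: attacked by Qc3.
White has no legal moves → checkmate.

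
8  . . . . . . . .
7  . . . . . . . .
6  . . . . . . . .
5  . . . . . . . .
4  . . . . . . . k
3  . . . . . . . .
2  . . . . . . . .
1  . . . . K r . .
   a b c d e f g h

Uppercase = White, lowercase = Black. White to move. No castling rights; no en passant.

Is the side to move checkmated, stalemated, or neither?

White to move; white king on e1.
In check: yes, from the black rook on f1.
King squares — d1: attacked by Rf1; f1: available; d2: available; e2: available; f2: attacked by Rf1.
Legal moves for White: Ke2, Kd2, Kxf1.
White is in check but has 3 legal moves → neither.

neither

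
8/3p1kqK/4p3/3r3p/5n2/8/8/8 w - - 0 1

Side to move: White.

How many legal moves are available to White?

White to move; king on h7.
In check: yes, from the black queen on g7.
Legal moves: none.
Count: 0.

0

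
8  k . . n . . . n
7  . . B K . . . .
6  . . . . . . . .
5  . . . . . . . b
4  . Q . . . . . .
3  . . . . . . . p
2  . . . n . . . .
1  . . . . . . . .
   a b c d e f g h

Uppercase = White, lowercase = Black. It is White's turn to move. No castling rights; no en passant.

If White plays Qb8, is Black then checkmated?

After Qb8: black king on a8; in check: yes, from the white queen on b8.
King squares — a7: attacked by Qb8; b7: attacked by Qb8; b8: attacked by Bc7.
Black has no legal moves → checkmate.

yes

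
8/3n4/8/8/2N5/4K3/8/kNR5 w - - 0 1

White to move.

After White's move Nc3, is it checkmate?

yes

After Nc3: black king on a1; in check: yes, from the white rook on c1.
King squares — b1: attacked by Rc1; a2: attacked by Nc3; b2: attacked by Nc4.
Black has no legal moves → checkmate.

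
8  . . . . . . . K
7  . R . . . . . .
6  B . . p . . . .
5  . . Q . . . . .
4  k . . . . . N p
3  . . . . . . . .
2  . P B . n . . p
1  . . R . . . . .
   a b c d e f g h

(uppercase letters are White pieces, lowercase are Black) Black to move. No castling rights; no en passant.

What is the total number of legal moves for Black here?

0

Black to move; king on a4.
In check: yes, from the white bishop on c2.
Legal moves: none.
Count: 0.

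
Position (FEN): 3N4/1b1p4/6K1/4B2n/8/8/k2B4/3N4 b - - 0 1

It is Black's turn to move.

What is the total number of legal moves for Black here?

Black to move; king on a2.
In check: no.
Legal moves: Bc8, Ba8, Bc6, Ba6, Bd5, Be4+, Bf3, Bg2, Bh1, Ng7, Nf6, Nf4+, Ng3, Kb3, Ka3, Kb1, d6, d5.
Count: 18.

18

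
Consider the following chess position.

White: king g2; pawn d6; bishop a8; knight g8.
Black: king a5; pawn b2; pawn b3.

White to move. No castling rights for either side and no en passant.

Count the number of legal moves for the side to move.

17

White to move; king on g2.
In check: no.
Legal moves: Ne7, Nh6, Nf6, Bb7, Bc6, Bd5, Be4, Bf3, Kh3, Kg3, Kf3, Kh2, Kf2, Kh1, Kg1, Kf1, d7.
Count: 17.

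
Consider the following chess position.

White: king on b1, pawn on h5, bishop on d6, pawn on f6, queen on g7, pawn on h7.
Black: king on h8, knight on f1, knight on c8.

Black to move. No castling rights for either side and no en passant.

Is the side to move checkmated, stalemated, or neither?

Black to move; black king on h8.
In check: yes, from the white queen on g7.
King squares — g7: attacked by Pf6; h7: attacked by Qg7; g8: attacked by Qg7.
Legal moves for Black: none.
In check with no legal moves → checkmate.

checkmate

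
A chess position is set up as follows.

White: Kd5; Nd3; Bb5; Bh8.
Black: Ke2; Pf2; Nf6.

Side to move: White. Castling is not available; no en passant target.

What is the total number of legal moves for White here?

White to move; king on d5.
In check: yes, from the black knight on f6.
Legal moves: Ke6, Kd6, Kc6, Ke5, Kc5, Kd4, Kc4, Bxf6.
Count: 8.

8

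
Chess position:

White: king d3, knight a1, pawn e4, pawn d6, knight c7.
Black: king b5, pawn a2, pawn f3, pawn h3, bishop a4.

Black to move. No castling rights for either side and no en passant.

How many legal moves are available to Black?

Black to move; king on b5.
In check: yes, from the white knight on c7.
Legal moves: Kc6, Kb6, Kc5, Ka5, Kb4.
Count: 5.

5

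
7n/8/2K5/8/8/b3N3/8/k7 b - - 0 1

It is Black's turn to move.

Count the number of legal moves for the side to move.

12

Black to move; king on a1.
In check: no.
Legal moves: Nf7, Ng6, Bf8, Be7, Bd6, Bc5, Bb4, Bb2, Bc1, Kb2, Ka2, Kb1.
Count: 12.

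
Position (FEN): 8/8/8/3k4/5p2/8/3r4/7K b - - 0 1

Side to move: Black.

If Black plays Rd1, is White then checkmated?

After Rd1: white king on h1; in check: yes, from the black rook on d1.
White has 2 legal replies: Kh2, Kg2.
In check but a legal move exists → not checkmate.

no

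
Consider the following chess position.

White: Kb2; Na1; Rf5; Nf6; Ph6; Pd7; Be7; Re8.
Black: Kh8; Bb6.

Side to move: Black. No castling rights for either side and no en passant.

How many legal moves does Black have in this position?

0

Black to move; king on h8.
In check: yes, from the white rook on e8.
Legal moves: none.
Count: 0.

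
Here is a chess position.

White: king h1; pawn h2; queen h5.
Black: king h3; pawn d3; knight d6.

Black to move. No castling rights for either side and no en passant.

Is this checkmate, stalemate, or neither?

checkmate

Black to move; black king on h3.
In check: yes, from the white queen on h5.
King squares — g2: attacked by Kh1; h2: attacked by Kh1; g3: attacked by Ph2; g4: attacked by Qh5; h4: attacked by Qh5.
Legal moves for Black: none.
In check with no legal moves → checkmate.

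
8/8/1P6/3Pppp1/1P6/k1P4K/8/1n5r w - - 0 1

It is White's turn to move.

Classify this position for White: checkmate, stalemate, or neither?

White to move; white king on h3.
In check: yes, from the black rook on h1.
Legal moves for White: Kg3, Kg2.
White is in check but has 2 legal moves → neither.

neither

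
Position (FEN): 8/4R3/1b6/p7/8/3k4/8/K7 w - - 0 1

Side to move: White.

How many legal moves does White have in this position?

White to move; king on a1.
In check: no.
Legal moves: Re8, Rh7, Rg7, Rf7, Rd7+, Rc7, Rb7, Ra7, Re6, Re5, Re4, Re3+, Re2, Re1, Kb2, Ka2, Kb1.
Count: 17.

17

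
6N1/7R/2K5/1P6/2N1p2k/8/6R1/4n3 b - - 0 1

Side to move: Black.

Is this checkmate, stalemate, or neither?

Black to move; black king on h4.
In check: yes, from the white rook on h7.
King squares — g3: attacked by Rg2; h3: attacked by Rh7; g4: attacked by Rg2; g5: attacked by Rg2; h5: attacked by Rh7.
Legal moves for Black: none.
In check with no legal moves → checkmate.

checkmate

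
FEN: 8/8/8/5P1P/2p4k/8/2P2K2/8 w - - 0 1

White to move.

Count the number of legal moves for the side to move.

10

White to move; king on f2.
In check: no.
Legal moves: Kf3, Ke3, Kg2, Ke2, Kg1, Kf1, Ke1, h6, f6, c3.
Count: 10.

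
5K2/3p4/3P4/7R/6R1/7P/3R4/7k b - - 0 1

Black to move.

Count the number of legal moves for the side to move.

0

Black to move; king on h1.
In check: no.
Legal moves: none.
Count: 0.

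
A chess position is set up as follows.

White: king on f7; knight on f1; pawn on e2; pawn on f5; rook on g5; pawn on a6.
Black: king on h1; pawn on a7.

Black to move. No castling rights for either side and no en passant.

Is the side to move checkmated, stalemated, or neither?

stalemate

Black to move; black king on h1.
In check: no.
King squares — g1: attacked by Rg5; g2: attacked by Rg5; h2: attacked by Nf1.
Legal moves for Black: none.
Not in check and no legal moves → stalemate.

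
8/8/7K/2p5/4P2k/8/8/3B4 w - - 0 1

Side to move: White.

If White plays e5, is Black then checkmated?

After e5: black king on h4; in check: no.
Black is not in check, so this cannot be checkmate.

no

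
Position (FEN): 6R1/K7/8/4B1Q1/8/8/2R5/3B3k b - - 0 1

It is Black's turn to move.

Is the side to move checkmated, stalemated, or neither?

stalemate

Black to move; black king on h1.
In check: no.
King squares — g1: attacked by Qg5; g2: attacked by Rc2; h2: attacked by Rc2.
Legal moves for Black: none.
Not in check and no legal moves → stalemate.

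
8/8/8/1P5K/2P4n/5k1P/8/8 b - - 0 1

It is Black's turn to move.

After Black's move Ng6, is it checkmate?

no

After Ng6: white king on h5; in check: no.
White is not in check, so this cannot be checkmate.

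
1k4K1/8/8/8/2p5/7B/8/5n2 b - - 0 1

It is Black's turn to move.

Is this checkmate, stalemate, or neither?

neither

Black to move; black king on b8.
In check: no.
Legal moves for Black: Ka8, Kc7, Kb7, Ka7, Ng3, Ne3, Nh2, Nd2, c3.
Black has 9 legal moves and is not in check → neither.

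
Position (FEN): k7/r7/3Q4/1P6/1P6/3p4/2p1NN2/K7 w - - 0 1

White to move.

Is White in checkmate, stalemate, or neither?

White to move; white king on a1.
In check: yes, from the black rook on a7.
King squares — b1: attacked by Pc2; a2: attacked by Ra7; b2: available.
Legal moves for White: Kb2, Qa6.
White is in check but has 2 legal moves → neither.

neither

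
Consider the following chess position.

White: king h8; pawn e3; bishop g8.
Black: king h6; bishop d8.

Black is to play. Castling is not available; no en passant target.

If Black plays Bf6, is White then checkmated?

After Bf6: white king on h8; in check: yes, from the black bishop on f6.
King squares — g7: attacked by Bf6; h7: attacked by Kh6; g8: own bishop.
White has no legal moves → checkmate.

yes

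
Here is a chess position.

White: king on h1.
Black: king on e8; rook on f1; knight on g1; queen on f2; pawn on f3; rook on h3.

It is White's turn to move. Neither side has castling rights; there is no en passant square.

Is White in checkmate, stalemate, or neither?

White to move; white king on h1.
In check: yes, from the black rook on h3.
King squares — g1: attacked by Rf1; g2: attacked by Qf2; h2: attacked by Qf2.
Legal moves for White: none.
In check with no legal moves → checkmate.

checkmate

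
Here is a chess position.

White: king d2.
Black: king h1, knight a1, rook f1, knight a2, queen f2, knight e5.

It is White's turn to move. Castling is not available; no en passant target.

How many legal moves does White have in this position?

0

White to move; king on d2.
In check: yes, from the black queen on f2.
Legal moves: none.
Count: 0.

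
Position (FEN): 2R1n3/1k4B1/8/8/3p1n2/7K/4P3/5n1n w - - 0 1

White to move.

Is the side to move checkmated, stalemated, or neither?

White to move; white king on h3.
In check: yes, from the black knight on f4.
King squares — g2: attacked by Nf4; h2: attacked by Nf1; g3: attacked by Nf1; g4: available; h4: available.
Legal moves for White: Kh4, Kg4.
White is in check but has 2 legal moves → neither.

neither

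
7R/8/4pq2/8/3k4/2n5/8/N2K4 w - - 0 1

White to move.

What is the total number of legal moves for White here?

White to move; king on d1.
In check: yes, from the black knight on c3.
Legal moves: Kd2, Kc2, Ke1, Kc1.
Count: 4.

4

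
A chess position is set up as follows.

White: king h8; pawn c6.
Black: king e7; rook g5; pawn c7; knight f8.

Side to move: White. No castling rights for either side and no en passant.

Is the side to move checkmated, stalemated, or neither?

White to move; white king on h8.
In check: no.
King squares — g7: attacked by Rg5; h7: attacked by Nf8; g8: attacked by Rg5.
Legal moves for White: none.
Not in check and no legal moves → stalemate.

stalemate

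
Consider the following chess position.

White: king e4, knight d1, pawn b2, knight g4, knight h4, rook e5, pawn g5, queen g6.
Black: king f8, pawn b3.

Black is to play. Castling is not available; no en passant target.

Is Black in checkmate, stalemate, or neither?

Black to move; black king on f8.
In check: no.
King squares — e7: attacked by Re5; f7: attacked by Qg6; g7: attacked by Qg6; e8: attacked by Re5; g8: attacked by Qg6.
Legal moves for Black: none.
Not in check and no legal moves → stalemate.

stalemate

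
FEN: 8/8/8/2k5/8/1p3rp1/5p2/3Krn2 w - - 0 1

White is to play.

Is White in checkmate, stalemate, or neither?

White to move; white king on d1.
In check: yes, from the black rook on e1.
King squares — c1: attacked by Re1; e1: attacked by Pf2; c2: attacked by Pb3; d2: attacked by Nf1; e2: attacked by Re1.
Legal moves for White: none.
In check with no legal moves → checkmate.

checkmate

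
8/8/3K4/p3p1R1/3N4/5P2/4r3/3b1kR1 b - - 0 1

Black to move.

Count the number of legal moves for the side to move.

Black to move; king on f1.
In check: yes, from the white rook on g1.
Legal moves: Kf2.
Count: 1.

1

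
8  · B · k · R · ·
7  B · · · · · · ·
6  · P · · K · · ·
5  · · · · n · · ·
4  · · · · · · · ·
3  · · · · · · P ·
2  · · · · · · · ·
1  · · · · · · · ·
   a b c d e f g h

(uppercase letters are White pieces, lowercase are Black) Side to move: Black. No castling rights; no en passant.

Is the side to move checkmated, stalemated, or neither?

checkmate

Black to move; black king on d8.
In check: yes, from the white rook on f8.
King squares — c7: attacked by Pb6; d7: attacked by Ke6; e7: attacked by Ke6; c8: attacked by Rf8; e8: attacked by Rf8.
Legal moves for Black: none.
In check with no legal moves → checkmate.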